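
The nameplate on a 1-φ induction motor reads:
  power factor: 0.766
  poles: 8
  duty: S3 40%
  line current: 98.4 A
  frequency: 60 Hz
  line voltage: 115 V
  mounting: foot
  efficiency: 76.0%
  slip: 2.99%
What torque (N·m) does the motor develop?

P_in = V·I·cosφ = 115 × 98.4 × 0.766 = 8668 W
P_out = η·P_in = 0.76 × 8668 = 6588 W
n_s = 120×60/8 = 900 rpm; n = 900×(1−0.0299) = 873 rpm
ω = 2π×873/60 = 91.42 rad/s
τ = P_out/ω = 6588/91.42 = 72.1 N·m

72.1 N·m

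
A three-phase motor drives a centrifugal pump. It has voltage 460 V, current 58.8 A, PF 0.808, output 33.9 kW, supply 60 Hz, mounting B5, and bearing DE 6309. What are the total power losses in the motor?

P_in = √3·V·I·cosφ = 1.732×460×58.8×0.808 = 37852 W
P_out = 33900 W
Losses = P_in − P_out = 37852 − 33900 = 3952 W

3950 W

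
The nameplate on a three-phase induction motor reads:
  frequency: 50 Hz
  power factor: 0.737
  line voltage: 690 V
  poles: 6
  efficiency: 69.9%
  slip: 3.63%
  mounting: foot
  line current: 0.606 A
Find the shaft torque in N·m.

P_in = √3·V·I·cosφ = 1.732 × 690 × 0.606 × 0.737 = 534 W
P_out = η·P_in = 0.699 × 534 = 373 W
n_s = 120×50/6 = 1000 rpm; n = 1000×(1−0.0363) = 964 rpm
ω = 2π×964/60 = 100.9 rad/s
τ = P_out/ω = 373/100.9 = 3.7 N·m

3.7 N·m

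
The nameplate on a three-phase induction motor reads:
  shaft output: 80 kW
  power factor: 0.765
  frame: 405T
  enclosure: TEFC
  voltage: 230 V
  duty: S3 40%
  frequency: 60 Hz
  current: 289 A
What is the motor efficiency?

P_out = 80 kW = 80000 W
P_in = √3·V_L·I_L·cosφ = 1.732 × 230 × 289 × 0.765 = 88071 W
η = P_out / P_in = 80000 / 88071 = 0.908 = 90.8%

90.8 %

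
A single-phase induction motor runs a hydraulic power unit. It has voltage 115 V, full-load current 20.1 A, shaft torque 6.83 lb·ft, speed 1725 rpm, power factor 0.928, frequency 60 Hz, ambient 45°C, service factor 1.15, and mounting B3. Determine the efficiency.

78.0 %

τ = 6.83 lb·ft × 1.356 = 9.261 N·m
ω = 2π × 1725/60 = 180.6 rad/s; P_out = τω = 9.261 × 180.6 = 1673 W
P_in = V·I·cosφ = 115 × 20.1 × 0.928 = 2145 W
η = P_out / P_in = 1673 / 2145 = 0.780 = 78.0%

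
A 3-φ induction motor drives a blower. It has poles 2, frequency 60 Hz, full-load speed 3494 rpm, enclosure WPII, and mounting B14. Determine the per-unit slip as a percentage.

n_s = 120f/p = 120×60/2 = 3600 rpm
s = (n_s − n)/n_s = (3600 − 3494)/3600 = 0.0294

2.9 %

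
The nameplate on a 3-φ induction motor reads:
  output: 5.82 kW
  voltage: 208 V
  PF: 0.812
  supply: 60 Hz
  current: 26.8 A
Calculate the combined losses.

2020 W

P_in = √3·V·I·cosφ = 1.732×208×26.8×0.812 = 7840 W
P_out = 5820 W
Losses = P_in − P_out = 7840 − 5820 = 2020 W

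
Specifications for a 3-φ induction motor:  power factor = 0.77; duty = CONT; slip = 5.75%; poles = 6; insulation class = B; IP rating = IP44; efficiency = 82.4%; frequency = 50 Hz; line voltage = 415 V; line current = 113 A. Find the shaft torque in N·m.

P_in = √3·V·I·cosφ = 1.732 × 415 × 113 × 0.77 = 62541 W
P_out = η·P_in = 0.824 × 62541 = 51534 W
n_s = 120×50/6 = 1000 rpm; n = 1000×(1−0.0575) = 943 rpm
ω = 2π×943/60 = 98.75 rad/s
τ = P_out/ω = 51534/98.75 = 522 N·m

522 N·m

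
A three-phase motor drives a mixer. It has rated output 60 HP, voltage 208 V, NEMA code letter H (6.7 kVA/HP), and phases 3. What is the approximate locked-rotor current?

S_LR = 6.7 × 60 = 402 kVA
I_LR = S_LR/(√3·V_L) = 402000/(1.732×208) = 1120 A

1120 A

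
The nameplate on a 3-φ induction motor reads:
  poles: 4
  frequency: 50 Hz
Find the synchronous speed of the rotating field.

1500 rpm

n_s = 120f/p = 120×50/4 = 1500 rpm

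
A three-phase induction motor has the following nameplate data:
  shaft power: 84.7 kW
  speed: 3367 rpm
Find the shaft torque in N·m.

ω = 2π × 3367/60 = 352.6 rad/s
τ = P/ω = 84700/352.6 = 240 N·m

240 N·m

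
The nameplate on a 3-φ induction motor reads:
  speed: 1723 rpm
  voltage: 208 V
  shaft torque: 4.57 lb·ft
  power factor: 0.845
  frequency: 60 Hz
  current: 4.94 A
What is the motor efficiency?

74.3 %

τ = 4.57 lb·ft × 1.356 = 6.197 N·m
ω = 2π × 1723/60 = 180.4 rad/s; P_out = τω = 6.197 × 180.4 = 1118 W
P_in = √3·V_L·I_L·cosφ = 1.732 × 208 × 4.94 × 0.845 = 1504 W
η = P_out / P_in = 1118 / 1504 = 0.743 = 74.3%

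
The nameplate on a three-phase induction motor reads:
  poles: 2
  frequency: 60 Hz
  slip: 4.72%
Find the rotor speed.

3430 rpm

n_s = 120f/p = 120×60/2 = 3600 rpm
n = n_s(1 − s) = 3600 × (1 − 0.0472) = 3430 rpm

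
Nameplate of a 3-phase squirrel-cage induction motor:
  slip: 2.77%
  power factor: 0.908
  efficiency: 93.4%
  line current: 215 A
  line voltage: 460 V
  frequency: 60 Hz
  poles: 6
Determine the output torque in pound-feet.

877 lb·ft

P_in = √3·V·I·cosφ = 1.732 × 460 × 215 × 0.908 = 155536 W
P_out = η·P_in = 0.934 × 155536 = 145271 W
n_s = 120×60/6 = 1200 rpm; n = 1200×(1−0.0277) = 1167 rpm
ω = 2π×1167/60 = 122.2 rad/s
τ = P_out/ω = 145271/122.2 = 1189 N·m
In lb·ft: 1189/1.356 = 877 lb·ft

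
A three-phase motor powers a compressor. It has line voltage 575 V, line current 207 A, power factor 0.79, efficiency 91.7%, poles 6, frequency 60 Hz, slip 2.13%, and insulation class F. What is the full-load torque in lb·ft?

P_in = √3·V·I·cosφ = 1.732 × 575 × 207 × 0.79 = 162860 W
P_out = η·P_in = 0.917 × 162860 = 149343 W
n_s = 120×60/6 = 1200 rpm; n = 1200×(1−0.0213) = 1174 rpm
ω = 2π×1174/60 = 122.9 rad/s
τ = P_out/ω = 149343/122.9 = 1215 N·m
In lb·ft: 1215/1.356 = 896 lb·ft

896 lb·ft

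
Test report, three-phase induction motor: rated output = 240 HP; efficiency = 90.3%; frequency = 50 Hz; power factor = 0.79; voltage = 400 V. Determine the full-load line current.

362 A

P_out = 240 × 746 = 179040 W
P_in = P_out / η = 179040 / 0.903 = 198272 W
I_L = P_in / (√3·V_L·cosφ) = 198272 / (1.732 × 400 × 0.79) = 362 A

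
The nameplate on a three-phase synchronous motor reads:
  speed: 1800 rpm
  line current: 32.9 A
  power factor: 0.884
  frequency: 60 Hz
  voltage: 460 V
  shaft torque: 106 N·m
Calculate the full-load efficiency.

86.2 %

ω = 2π × 1800/60 = 188.5 rad/s; P_out = τω = 106 × 188.5 = 19981 W
P_in = √3·V_L·I_L·cosφ = 1.732 × 460 × 32.9 × 0.884 = 23171 W
η = P_out / P_in = 19981 / 23171 = 0.862 = 86.2%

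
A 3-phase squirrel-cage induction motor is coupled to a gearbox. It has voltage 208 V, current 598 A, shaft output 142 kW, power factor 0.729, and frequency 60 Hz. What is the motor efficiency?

P_out = 142 kW = 142000 W
P_in = √3·V_L·I_L·cosφ = 1.732 × 208 × 598 × 0.729 = 157051 W
η = P_out / P_in = 142000 / 157051 = 0.904 = 90.4%

90.4 %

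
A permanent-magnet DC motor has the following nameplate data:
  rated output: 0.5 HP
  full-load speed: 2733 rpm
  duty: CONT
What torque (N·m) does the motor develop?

P_out = 0.5 × 746 = 373 W
ω = 2π × 2733/60 = 286.2 rad/s
τ = P_out/ω = 373/286.2 = 1.3 N·m

1.3 N·m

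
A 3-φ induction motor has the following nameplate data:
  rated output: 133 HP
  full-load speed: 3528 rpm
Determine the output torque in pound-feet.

P_out = 133 × 746 = 99218 W
ω = 2π × 3528/60 = 369.5 rad/s
τ = P_out/ω = 99218/369.5 = 268.5 N·m
In lb·ft: 268.5/1.356 = 198 lb·ft

198 lb·ft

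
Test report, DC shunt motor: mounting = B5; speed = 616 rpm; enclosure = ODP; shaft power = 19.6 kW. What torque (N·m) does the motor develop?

ω = 2π × 616/60 = 64.51 rad/s
τ = P/ω = 19600/64.51 = 304 N·m

304 N·m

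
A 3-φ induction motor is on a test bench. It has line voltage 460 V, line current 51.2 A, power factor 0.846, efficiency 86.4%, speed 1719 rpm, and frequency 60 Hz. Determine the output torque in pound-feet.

122 lb·ft

P_in = √3·V·I·cosφ = 1.732 × 460 × 51.2 × 0.846 = 34510 W
P_out = η·P_in = 0.864 × 34510 = 29817 W
n = 1719 rpm
ω = 2π×1719/60 = 180 rad/s
τ = P_out/ω = 29817/180 = 165.7 N·m
In lb·ft: 165.7/1.356 = 122 lb·ft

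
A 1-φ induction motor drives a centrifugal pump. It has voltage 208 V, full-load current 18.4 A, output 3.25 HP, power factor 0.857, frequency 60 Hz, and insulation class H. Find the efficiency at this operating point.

73.9 %

P_out = 3.25 × 746 = 2425 W
P_in = V·I·cosφ = 208 × 18.4 × 0.857 = 3280 W
η = P_out / P_in = 2425 / 3280 = 0.739 = 73.9%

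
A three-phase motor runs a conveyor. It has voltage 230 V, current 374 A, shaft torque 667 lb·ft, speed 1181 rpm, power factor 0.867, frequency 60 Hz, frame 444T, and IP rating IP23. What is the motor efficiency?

τ = 667 lb·ft × 1.356 = 904.5 N·m
ω = 2π × 1181/60 = 123.7 rad/s; P_out = τω = 904.5 × 123.7 = 111887 W
P_in = √3·V_L·I_L·cosφ = 1.732 × 230 × 374 × 0.867 = 129171 W
η = P_out / P_in = 111887 / 129171 = 0.866 = 86.6%

86.6 %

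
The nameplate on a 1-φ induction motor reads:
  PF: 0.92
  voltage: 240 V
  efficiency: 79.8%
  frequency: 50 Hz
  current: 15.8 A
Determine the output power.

2.78 kW

P_in = V·I·cosφ = 240 × 15.8 × 0.92 = 3489 W
P_out = η·P_in = 0.798 × 3489 = 2784 W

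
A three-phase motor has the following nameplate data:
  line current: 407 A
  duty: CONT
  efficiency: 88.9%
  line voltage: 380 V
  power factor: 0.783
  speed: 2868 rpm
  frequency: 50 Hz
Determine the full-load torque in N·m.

P_in = √3·V·I·cosφ = 1.732 × 380 × 407 × 0.783 = 209743 W
P_out = η·P_in = 0.889 × 209743 = 186462 W
n = 2868 rpm
ω = 2π×2868/60 = 300.3 rad/s
τ = P_out/ω = 186462/300.3 = 621 N·m

621 N·m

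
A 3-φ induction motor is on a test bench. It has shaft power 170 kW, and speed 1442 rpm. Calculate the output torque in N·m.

ω = 2π × 1442/60 = 151 rad/s
τ = P/ω = 170000/151 = 1130 N·m

1130 N·m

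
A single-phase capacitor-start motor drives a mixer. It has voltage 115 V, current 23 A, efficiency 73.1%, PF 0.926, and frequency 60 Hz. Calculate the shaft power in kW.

1.79 kW

P_in = V·I·cosφ = 115 × 23 × 0.926 = 2449 W
P_out = η·P_in = 0.731 × 2449 = 1790 W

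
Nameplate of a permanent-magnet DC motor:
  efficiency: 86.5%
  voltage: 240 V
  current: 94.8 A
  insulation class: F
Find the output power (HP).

26.4 HP

P_in = V·I = 240 × 94.8 = 22752 W
P_out = η·P_in = 0.865 × 22752 = 19680 W
= 19680/746 = 26.4 HP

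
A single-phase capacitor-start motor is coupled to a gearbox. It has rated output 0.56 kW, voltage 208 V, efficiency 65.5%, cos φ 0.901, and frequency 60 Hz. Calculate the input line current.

4.56 A

P_out = 0.56 kW = 560 W
P_in = P_out / η = 560 / 0.655 = 855 W
I = P_in / (V·cosφ) = 855 / (208 × 0.901) = 4.56 A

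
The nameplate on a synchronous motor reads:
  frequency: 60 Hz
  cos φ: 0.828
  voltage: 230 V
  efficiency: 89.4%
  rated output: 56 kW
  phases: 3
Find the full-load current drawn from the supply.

190 A

P_out = 56 kW = 56000 W
P_in = P_out / η = 56000 / 0.894 = 62640 W
I_L = P_in / (√3·V_L·cosφ) = 62640 / (1.732 × 230 × 0.828) = 190 A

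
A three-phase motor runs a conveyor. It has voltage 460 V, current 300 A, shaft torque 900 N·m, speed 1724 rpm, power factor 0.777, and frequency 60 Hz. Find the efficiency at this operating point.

ω = 2π × 1724/60 = 180.5 rad/s; P_out = τω = 900 × 180.5 = 162450 W
P_in = √3·V_L·I_L·cosφ = 1.732 × 460 × 300 × 0.777 = 185715 W
η = P_out / P_in = 162450 / 185715 = 0.875 = 87.5%

87.5 %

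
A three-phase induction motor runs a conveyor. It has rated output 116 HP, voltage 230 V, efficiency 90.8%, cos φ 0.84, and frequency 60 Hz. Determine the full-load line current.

285 A

P_out = 116 × 746 = 86536 W
P_in = P_out / η = 86536 / 0.908 = 95304 W
I_L = P_in / (√3·V_L·cosφ) = 95304 / (1.732 × 230 × 0.84) = 285 A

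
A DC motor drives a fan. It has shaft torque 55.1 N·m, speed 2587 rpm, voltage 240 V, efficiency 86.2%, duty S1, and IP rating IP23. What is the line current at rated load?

ω = 2π×2587/60 = 270.9 rad/s; P_out = τω = 55.1 × 270.9 = 14927 W
P_in = P_out / η = 14927 / 0.862 = 17317 W
I = P_in / V = 17317 / 240 = 72.2 A

72.2 A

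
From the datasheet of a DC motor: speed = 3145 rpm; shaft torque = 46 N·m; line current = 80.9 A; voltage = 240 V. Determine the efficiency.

78.0 %

ω = 2π × 3145/60 = 329.3 rad/s; P_out = τω = 46 × 329.3 = 15148 W
P_in = V·I = 240 × 80.9 = 19416 W
η = P_out / P_in = 15148 / 19416 = 0.780 = 78.0%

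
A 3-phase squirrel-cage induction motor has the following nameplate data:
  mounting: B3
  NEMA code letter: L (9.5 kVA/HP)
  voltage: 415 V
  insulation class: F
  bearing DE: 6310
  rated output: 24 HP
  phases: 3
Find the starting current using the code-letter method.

S_LR = 9.5 × 24 = 228 kVA
I_LR = S_LR/(√3·V_L) = 228000/(1.732×415) = 317 A

317 A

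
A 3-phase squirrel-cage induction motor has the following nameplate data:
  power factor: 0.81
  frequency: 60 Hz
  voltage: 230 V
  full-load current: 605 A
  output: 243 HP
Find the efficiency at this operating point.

92.9 %

P_out = 243 × 746 = 181278 W
P_in = √3·V_L·I_L·cosφ = 1.732 × 230 × 605 × 0.81 = 195216 W
η = P_out / P_in = 181278 / 195216 = 0.929 = 92.9%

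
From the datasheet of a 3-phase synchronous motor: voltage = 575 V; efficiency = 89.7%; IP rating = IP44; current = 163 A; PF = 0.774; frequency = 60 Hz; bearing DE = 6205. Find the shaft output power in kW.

113 kW

P_in = √3·V·I·cosφ = 1.732 × 575 × 163 × 0.774 = 125645 W
P_out = η·P_in = 0.897 × 125645 = 112704 W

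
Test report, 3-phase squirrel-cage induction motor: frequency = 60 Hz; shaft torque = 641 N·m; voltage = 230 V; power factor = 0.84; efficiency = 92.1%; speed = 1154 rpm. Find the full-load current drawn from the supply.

251 A

ω = 2π×1154/60 = 120.8 rad/s; P_out = τω = 641 × 120.8 = 77433 W
P_in = P_out / η = 77433 / 0.921 = 84075 W
I_L = P_in / (√3·V_L·cosφ) = 84075 / (1.732 × 230 × 0.84) = 251 A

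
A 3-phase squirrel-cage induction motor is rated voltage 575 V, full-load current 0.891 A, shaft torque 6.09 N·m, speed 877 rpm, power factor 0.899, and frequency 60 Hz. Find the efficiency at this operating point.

70.1 %

ω = 2π × 877/60 = 91.84 rad/s; P_out = τω = 6.09 × 91.84 = 559 W
P_in = √3·V_L·I_L·cosφ = 1.732 × 575 × 0.891 × 0.899 = 798 W
η = P_out / P_in = 559 / 798 = 0.701 = 70.1%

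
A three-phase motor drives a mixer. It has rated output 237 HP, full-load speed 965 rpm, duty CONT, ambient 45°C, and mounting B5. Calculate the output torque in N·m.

P_out = 237 × 746 = 176802 W
ω = 2π × 965/60 = 101.1 rad/s
τ = P_out/ω = 176802/101.1 = 1750 N·m

1750 N·m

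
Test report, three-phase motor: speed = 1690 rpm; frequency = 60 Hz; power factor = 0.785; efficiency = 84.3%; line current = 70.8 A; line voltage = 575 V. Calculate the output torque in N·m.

P_in = √3·V·I·cosφ = 1.732 × 575 × 70.8 × 0.785 = 55350 W
P_out = η·P_in = 0.843 × 55350 = 46660 W
n = 1690 rpm
ω = 2π×1690/60 = 177 rad/s
τ = P_out/ω = 46660/177 = 264 N·m

264 N·m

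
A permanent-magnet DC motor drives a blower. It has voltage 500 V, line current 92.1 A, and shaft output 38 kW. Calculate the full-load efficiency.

82.5 %

P_out = 38 kW = 38000 W
P_in = V·I = 500 × 92.1 = 46050 W
η = P_out / P_in = 38000 / 46050 = 0.825 = 82.5%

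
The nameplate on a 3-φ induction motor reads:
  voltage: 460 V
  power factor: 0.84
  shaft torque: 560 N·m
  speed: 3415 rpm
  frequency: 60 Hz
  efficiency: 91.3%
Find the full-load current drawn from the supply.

ω = 2π×3415/60 = 357.6 rad/s; P_out = τω = 560 × 357.6 = 200256 W
P_in = P_out / η = 200256 / 0.913 = 219338 W
I_L = P_in / (√3·V_L·cosφ) = 219338 / (1.732 × 460 × 0.84) = 328 A

328 A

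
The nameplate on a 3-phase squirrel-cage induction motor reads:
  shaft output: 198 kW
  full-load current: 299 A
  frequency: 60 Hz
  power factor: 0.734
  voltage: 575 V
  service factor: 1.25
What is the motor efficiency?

90.6 %

P_out = 198 kW = 198000 W
P_in = √3·V_L·I_L·cosφ = 1.732 × 575 × 299 × 0.734 = 218566 W
η = P_out / P_in = 198000 / 218566 = 0.906 = 90.6%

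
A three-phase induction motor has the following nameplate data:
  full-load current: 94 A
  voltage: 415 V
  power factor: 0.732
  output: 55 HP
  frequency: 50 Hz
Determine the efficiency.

P_out = 55 × 746 = 41030 W
P_in = √3·V_L·I_L·cosφ = 1.732 × 415 × 94 × 0.732 = 49458 W
η = P_out / P_in = 41030 / 49458 = 0.830 = 83.0%

83.0 %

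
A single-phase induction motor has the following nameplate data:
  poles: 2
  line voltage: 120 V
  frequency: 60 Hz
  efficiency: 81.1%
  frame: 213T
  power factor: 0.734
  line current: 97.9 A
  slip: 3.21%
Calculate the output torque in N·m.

P_in = V·I·cosφ = 120 × 97.9 × 0.734 = 8623 W
P_out = η·P_in = 0.811 × 8623 = 6993 W
n_s = 120×60/2 = 3600 rpm; n = 3600×(1−0.0321) = 3484 rpm
ω = 2π×3484/60 = 364.8 rad/s
τ = P_out/ω = 6993/364.8 = 19.2 N·m

19.2 N·m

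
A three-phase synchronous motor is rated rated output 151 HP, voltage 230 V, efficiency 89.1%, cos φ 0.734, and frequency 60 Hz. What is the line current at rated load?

432 A

P_out = 151 × 746 = 112646 W
P_in = P_out / η = 112646 / 0.891 = 126426 W
I_L = P_in / (√3·V_L·cosφ) = 126426 / (1.732 × 230 × 0.734) = 432 A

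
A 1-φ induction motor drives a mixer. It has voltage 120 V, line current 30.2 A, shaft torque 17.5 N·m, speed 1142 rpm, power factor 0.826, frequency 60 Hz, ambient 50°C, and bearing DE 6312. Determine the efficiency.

69.9 %

ω = 2π × 1142/60 = 119.6 rad/s; P_out = τω = 17.5 × 119.6 = 2093 W
P_in = V·I·cosφ = 120 × 30.2 × 0.826 = 2993 W
η = P_out / P_in = 2093 / 2993 = 0.699 = 69.9%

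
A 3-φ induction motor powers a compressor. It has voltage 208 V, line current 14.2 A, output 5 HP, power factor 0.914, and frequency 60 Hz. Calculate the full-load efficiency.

P_out = 5 × 746 = 3730 W
P_in = √3·V_L·I_L·cosφ = 1.732 × 208 × 14.2 × 0.914 = 4676 W
η = P_out / P_in = 3730 / 4676 = 0.798 = 79.8%

79.8 %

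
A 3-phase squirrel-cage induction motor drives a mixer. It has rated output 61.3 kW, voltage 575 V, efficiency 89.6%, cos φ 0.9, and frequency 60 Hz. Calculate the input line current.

76.3 A

P_out = 61.3 kW = 61300 W
P_in = P_out / η = 61300 / 0.896 = 68415 W
I_L = P_in / (√3·V_L·cosφ) = 68415 / (1.732 × 575 × 0.9) = 76.3 A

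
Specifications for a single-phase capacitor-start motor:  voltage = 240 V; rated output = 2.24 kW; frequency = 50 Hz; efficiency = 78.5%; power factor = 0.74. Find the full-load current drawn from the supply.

P_out = 2.24 kW = 2240 W
P_in = P_out / η = 2240 / 0.785 = 2854 W
I = P_in / (V·cosφ) = 2854 / (240 × 0.74) = 16.1 A

16.1 A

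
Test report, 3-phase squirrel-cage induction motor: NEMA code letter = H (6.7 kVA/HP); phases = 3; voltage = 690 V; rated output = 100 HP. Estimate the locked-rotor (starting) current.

561 A

S_LR = 6.7 × 100 = 670 kVA
I_LR = S_LR/(√3·V_L) = 670000/(1.732×690) = 561 A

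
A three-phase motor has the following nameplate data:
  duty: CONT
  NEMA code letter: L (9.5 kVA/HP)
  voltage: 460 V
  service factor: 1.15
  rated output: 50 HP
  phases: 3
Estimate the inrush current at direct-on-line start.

S_LR = 9.5 × 50 = 475 kVA
I_LR = S_LR/(√3·V_L) = 475000/(1.732×460) = 596 A

596 A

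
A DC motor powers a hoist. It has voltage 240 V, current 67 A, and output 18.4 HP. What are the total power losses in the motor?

2.35 kW

P_in = V·I = 240×67 = 16080 W
P_out = 18.4×746 = 13726 W
Losses = P_in − P_out = 16080 − 13726 = 2354 W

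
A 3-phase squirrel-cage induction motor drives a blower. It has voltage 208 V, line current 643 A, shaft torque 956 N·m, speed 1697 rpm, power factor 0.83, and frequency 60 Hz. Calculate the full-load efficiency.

ω = 2π × 1697/60 = 177.7 rad/s; P_out = τω = 956 × 177.7 = 169881 W
P_in = √3·V_L·I_L·cosφ = 1.732 × 208 × 643 × 0.83 = 192265 W
η = P_out / P_in = 169881 / 192265 = 0.884 = 88.4%

88.4 %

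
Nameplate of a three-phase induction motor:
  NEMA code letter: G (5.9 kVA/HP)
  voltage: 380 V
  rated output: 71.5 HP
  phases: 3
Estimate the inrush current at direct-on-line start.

641 A

S_LR = 5.9 × 71.5 = 421.85 kVA
I_LR = S_LR/(√3·V_L) = 421850/(1.732×380) = 641 A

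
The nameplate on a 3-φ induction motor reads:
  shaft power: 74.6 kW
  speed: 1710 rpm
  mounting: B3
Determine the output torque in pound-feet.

ω = 2π × 1710/60 = 179.1 rad/s
τ = P/ω = 74600/179.1 = 416.5 N·m
In lb·ft: 416.5/1.356 = 307 lb·ft

307 lb·ft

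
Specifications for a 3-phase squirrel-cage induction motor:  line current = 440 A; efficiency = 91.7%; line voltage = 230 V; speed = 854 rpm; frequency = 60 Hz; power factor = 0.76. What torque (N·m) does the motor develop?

1370 N·m

P_in = √3·V·I·cosφ = 1.732 × 230 × 440 × 0.76 = 133212 W
P_out = η·P_in = 0.917 × 133212 = 122155 W
n = 854 rpm
ω = 2π×854/60 = 89.43 rad/s
τ = P_out/ω = 122155/89.43 = 1370 N·m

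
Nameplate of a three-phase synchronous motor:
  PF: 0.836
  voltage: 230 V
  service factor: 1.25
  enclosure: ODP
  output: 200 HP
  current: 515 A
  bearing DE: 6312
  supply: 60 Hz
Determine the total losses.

P_in = √3·V·I·cosφ = 1.732×230×515×0.836 = 171510 W
P_out = 200×746 = 149200 W
Losses = P_in − P_out = 171510 − 149200 = 22310 W

22300 W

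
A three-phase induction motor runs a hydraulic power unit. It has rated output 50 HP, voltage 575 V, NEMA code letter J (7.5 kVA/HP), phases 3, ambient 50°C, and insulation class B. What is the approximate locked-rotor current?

377 A

S_LR = 7.5 × 50 = 375 kVA
I_LR = S_LR/(√3·V_L) = 375000/(1.732×575) = 377 A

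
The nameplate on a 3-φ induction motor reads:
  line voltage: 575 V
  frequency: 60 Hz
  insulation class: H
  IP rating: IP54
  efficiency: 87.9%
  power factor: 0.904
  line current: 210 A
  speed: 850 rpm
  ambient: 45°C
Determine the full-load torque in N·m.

1870 N·m

P_in = √3·V·I·cosφ = 1.732 × 575 × 210 × 0.904 = 189062 W
P_out = η·P_in = 0.879 × 189062 = 166185 W
n = 850 rpm
ω = 2π×850/60 = 89.01 rad/s
τ = P_out/ω = 166185/89.01 = 1870 N·m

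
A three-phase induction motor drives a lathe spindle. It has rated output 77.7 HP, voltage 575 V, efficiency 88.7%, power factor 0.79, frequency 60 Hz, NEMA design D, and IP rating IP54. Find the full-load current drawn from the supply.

83.1 A

P_out = 77.7 × 746 = 57964 W
P_in = P_out / η = 57964 / 0.887 = 65348 W
I_L = P_in / (√3·V_L·cosφ) = 65348 / (1.732 × 575 × 0.79) = 83.1 A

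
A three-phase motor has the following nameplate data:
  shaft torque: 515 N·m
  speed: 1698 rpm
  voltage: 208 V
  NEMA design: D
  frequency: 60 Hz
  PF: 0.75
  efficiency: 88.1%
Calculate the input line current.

ω = 2π×1698/60 = 177.8 rad/s; P_out = τω = 515 × 177.8 = 91567 W
P_in = P_out / η = 91567 / 0.881 = 103935 W
I_L = P_in / (√3·V_L·cosφ) = 103935 / (1.732 × 208 × 0.75) = 385 A

385 A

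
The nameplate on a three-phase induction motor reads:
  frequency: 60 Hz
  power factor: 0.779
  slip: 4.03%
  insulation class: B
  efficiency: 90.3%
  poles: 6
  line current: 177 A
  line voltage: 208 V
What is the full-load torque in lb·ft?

P_in = √3·V·I·cosφ = 1.732 × 208 × 177 × 0.779 = 49673 W
P_out = η·P_in = 0.903 × 49673 = 44855 W
n_s = 120×60/6 = 1200 rpm; n = 1200×(1−0.0403) = 1152 rpm
ω = 2π×1152/60 = 120.6 rad/s
τ = P_out/ω = 44855/120.6 = 371.9 N·m
In lb·ft: 371.9/1.356 = 274 lb·ft

274 lb·ft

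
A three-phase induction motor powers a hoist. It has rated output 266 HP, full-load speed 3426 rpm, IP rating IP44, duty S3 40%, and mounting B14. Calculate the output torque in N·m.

P_out = 266 × 746 = 198436 W
ω = 2π × 3426/60 = 358.8 rad/s
τ = P_out/ω = 198436/358.8 = 553 N·m

553 N·m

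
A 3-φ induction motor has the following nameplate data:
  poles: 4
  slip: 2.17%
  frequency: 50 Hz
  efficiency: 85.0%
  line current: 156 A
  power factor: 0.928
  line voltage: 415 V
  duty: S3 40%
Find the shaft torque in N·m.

576 N·m

P_in = √3·V·I·cosφ = 1.732 × 415 × 156 × 0.928 = 104056 W
P_out = η·P_in = 0.85 × 104056 = 88448 W
n_s = 120×50/4 = 1500 rpm; n = 1500×(1−0.0217) = 1467 rpm
ω = 2π×1467/60 = 153.6 rad/s
τ = P_out/ω = 88448/153.6 = 576 N·m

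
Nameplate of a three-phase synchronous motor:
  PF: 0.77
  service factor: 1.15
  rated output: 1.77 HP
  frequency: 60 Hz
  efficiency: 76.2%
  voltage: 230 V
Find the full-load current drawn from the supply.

5.65 A

P_out = 1.77 × 746 = 1320 W
P_in = P_out / η = 1320 / 0.762 = 1732 W
I_L = P_in / (√3·V_L·cosφ) = 1732 / (1.732 × 230 × 0.77) = 5.65 A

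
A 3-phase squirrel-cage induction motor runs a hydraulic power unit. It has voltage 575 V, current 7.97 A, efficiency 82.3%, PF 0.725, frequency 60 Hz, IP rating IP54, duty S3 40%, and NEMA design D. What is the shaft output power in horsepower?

6.35 HP

P_in = √3·V·I·cosφ = 1.732 × 575 × 7.97 × 0.725 = 5755 W
P_out = η·P_in = 0.823 × 5755 = 4736 W
= 4736/746 = 6.35 HP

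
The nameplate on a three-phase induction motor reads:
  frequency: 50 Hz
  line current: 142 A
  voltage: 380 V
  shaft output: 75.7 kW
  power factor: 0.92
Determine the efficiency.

P_out = 75.7 kW = 75700 W
P_in = √3·V_L·I_L·cosφ = 1.732 × 380 × 142 × 0.92 = 85982 W
η = P_out / P_in = 75700 / 85982 = 0.880 = 88.0%

88.0 %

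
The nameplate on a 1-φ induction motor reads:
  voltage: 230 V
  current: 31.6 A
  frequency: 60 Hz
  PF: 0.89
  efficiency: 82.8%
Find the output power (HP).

7.18 HP

P_in = V·I·cosφ = 230 × 31.6 × 0.89 = 6469 W
P_out = η·P_in = 0.828 × 6469 = 5356 W
= 5356/746 = 7.18 HP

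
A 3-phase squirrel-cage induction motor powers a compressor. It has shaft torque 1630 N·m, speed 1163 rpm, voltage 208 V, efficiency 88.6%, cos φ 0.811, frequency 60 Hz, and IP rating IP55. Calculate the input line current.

ω = 2π×1163/60 = 121.8 rad/s; P_out = τω = 1630 × 121.8 = 198534 W
P_in = P_out / η = 198534 / 0.886 = 224079 W
I_L = P_in / (√3·V_L·cosφ) = 224079 / (1.732 × 208 × 0.811) = 767 A

767 A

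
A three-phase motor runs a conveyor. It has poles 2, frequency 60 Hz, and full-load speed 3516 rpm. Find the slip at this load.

2.33 %

n_s = 120f/p = 120×60/2 = 3600 rpm
s = (n_s − n)/n_s = (3600 − 3516)/3600 = 0.0233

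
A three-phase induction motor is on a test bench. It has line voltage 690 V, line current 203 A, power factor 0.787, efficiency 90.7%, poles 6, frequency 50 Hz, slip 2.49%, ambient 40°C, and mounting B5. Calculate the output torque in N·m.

1700 N·m

P_in = √3·V·I·cosφ = 1.732 × 690 × 203 × 0.787 = 190927 W
P_out = η·P_in = 0.907 × 190927 = 173171 W
n_s = 120×50/6 = 1000 rpm; n = 1000×(1−0.0249) = 975 rpm
ω = 2π×975/60 = 102.1 rad/s
τ = P_out/ω = 173171/102.1 = 1700 N·m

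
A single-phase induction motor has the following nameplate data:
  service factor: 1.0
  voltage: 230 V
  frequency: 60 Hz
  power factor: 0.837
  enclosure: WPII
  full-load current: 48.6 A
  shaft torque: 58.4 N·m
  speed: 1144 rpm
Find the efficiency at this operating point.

74.8 %

ω = 2π × 1144/60 = 119.8 rad/s; P_out = τω = 58.4 × 119.8 = 6996 W
P_in = V·I·cosφ = 230 × 48.6 × 0.837 = 9356 W
η = P_out / P_in = 6996 / 9356 = 0.748 = 74.8%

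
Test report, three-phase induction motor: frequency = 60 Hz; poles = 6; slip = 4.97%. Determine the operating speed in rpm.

n_s = 120f/p = 120×60/6 = 1200 rpm
n = n_s(1 − s) = 1200 × (1 − 0.0497) = 1140 rpm

1140 rpm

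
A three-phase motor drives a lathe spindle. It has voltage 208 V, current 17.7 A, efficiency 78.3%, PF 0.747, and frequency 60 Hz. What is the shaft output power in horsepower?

5 HP

P_in = √3·V·I·cosφ = 1.732 × 208 × 17.7 × 0.747 = 4763 W
P_out = η·P_in = 0.783 × 4763 = 3729 W
= 3729/746 = 5 HP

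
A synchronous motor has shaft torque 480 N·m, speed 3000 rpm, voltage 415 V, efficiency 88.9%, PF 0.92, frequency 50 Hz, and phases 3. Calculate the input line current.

ω = 2π×3000/60 = 314.2 rad/s; P_out = τω = 480 × 314.2 = 150816 W
P_in = P_out / η = 150816 / 0.889 = 169647 W
I_L = P_in / (√3·V_L·cosφ) = 169647 / (1.732 × 415 × 0.92) = 257 A

257 A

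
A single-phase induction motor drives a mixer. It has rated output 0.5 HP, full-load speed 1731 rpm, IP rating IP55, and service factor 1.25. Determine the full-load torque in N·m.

2.06 N·m

P_out = 0.5 × 746 = 373 W
ω = 2π × 1731/60 = 181.3 rad/s
τ = P_out/ω = 373/181.3 = 2.06 N·m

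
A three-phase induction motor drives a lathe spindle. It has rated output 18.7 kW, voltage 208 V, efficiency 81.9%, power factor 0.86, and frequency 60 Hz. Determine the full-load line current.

73.7 A

P_out = 18.7 kW = 18700 W
P_in = P_out / η = 18700 / 0.819 = 22833 W
I_L = P_in / (√3·V_L·cosφ) = 22833 / (1.732 × 208 × 0.86) = 73.7 A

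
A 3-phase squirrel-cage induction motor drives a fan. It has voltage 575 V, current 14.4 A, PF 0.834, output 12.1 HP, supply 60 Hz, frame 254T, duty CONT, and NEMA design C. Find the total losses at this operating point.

P_in = √3·V·I·cosφ = 1.732×575×14.4×0.834 = 11960 W
P_out = 12.1×746 = 9027 W
Losses = P_in − P_out = 11960 − 9027 = 2933 W

2.93 kW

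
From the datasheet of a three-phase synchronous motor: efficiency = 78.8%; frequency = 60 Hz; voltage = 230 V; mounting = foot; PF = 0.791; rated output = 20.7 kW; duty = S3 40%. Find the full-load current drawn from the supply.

P_out = 20.7 kW = 20700 W
P_in = P_out / η = 20700 / 0.788 = 26269 W
I_L = P_in / (√3·V_L·cosφ) = 26269 / (1.732 × 230 × 0.791) = 83.4 A

83.4 A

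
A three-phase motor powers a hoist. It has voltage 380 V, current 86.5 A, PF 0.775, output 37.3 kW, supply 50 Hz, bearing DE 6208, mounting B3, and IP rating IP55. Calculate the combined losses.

6820 W

P_in = √3·V·I·cosφ = 1.732×380×86.5×0.775 = 44121 W
P_out = 37300 W
Losses = P_in − P_out = 44121 − 37300 = 6821 W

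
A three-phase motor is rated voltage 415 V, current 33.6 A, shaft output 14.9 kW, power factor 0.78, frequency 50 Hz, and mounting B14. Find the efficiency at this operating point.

P_out = 14.9 kW = 14900 W
P_in = √3·V_L·I_L·cosφ = 1.732 × 415 × 33.6 × 0.78 = 18838 W
η = P_out / P_in = 14900 / 18838 = 0.791 = 79.1%

79.1 %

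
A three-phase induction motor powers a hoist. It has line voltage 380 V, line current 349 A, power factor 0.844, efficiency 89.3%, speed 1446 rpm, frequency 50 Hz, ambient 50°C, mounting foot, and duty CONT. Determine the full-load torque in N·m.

P_in = √3·V·I·cosφ = 1.732 × 380 × 349 × 0.844 = 193865 W
P_out = η·P_in = 0.893 × 193865 = 173121 W
n = 1446 rpm
ω = 2π×1446/60 = 151.4 rad/s
τ = P_out/ω = 173121/151.4 = 1140 N·m

1140 N·m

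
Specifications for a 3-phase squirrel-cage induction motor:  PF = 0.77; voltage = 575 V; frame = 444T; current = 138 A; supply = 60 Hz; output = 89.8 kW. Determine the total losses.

P_in = √3·V·I·cosφ = 1.732×575×138×0.77 = 105824 W
P_out = 89800 W
Losses = P_in − P_out = 105824 − 89800 = 16024 W

16 kW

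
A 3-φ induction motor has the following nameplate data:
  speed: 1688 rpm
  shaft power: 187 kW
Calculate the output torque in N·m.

1060 N·m

ω = 2π × 1688/60 = 176.8 rad/s
τ = P/ω = 187000/176.8 = 1060 N·m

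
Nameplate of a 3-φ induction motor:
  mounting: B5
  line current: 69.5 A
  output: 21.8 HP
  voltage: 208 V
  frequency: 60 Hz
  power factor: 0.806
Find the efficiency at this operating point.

P_out = 21.8 × 746 = 16263 W
P_in = √3·V_L·I_L·cosφ = 1.732 × 208 × 69.5 × 0.806 = 20180 W
η = P_out / P_in = 16263 / 20180 = 0.806 = 80.6%

80.6 %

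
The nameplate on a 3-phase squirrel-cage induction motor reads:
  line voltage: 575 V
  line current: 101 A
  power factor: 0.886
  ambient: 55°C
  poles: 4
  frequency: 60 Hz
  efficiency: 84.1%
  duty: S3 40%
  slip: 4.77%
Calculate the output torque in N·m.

418 N·m

P_in = √3·V·I·cosφ = 1.732 × 575 × 101 × 0.886 = 89119 W
P_out = η·P_in = 0.841 × 89119 = 74949 W
n_s = 120×60/4 = 1800 rpm; n = 1800×(1−0.0477) = 1714 rpm
ω = 2π×1714/60 = 179.5 rad/s
τ = P_out/ω = 74949/179.5 = 418 N·m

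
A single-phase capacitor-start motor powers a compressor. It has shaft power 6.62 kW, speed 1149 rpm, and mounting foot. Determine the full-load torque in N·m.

ω = 2π × 1149/60 = 120.3 rad/s
τ = P/ω = 6620/120.3 = 55 N·m

55 N·m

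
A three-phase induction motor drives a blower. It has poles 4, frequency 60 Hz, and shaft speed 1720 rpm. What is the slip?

n_s = 120f/p = 120×60/4 = 1800 rpm
s = (n_s − n)/n_s = (1800 − 1720)/1800 = 0.0444

4.44 %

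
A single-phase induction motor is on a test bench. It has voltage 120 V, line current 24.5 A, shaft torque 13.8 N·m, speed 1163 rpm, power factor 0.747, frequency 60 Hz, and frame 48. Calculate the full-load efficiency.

76.5 %

ω = 2π × 1163/60 = 121.8 rad/s; P_out = τω = 13.8 × 121.8 = 1681 W
P_in = V·I·cosφ = 120 × 24.5 × 0.747 = 2196 W
η = P_out / P_in = 1681 / 2196 = 0.765 = 76.5%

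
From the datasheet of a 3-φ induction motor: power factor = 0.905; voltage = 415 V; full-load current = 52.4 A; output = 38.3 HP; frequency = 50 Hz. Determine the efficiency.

83.8 %

P_out = 38.3 × 746 = 28572 W
P_in = √3·V_L·I_L·cosφ = 1.732 × 415 × 52.4 × 0.905 = 34086 W
η = P_out / P_in = 28572 / 34086 = 0.838 = 83.8%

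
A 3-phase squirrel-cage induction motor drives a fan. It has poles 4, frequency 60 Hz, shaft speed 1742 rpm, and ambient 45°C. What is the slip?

3.22 %

n_s = 120f/p = 120×60/4 = 1800 rpm
s = (n_s − n)/n_s = (1800 − 1742)/1800 = 0.0322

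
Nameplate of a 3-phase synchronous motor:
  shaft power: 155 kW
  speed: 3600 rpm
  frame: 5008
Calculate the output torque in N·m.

ω = 2π × 3600/60 = 377 rad/s
τ = P/ω = 155000/377 = 411 N·m

411 N·m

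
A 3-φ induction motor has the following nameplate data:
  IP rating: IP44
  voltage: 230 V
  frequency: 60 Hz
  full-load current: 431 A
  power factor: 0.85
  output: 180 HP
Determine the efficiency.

92.0 %

P_out = 180 × 746 = 134280 W
P_in = √3·V_L·I_L·cosφ = 1.732 × 230 × 431 × 0.85 = 145939 W
η = P_out / P_in = 134280 / 145939 = 0.920 = 92.0%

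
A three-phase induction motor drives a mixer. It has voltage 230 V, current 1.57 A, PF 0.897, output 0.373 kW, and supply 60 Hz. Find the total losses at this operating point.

P_in = √3·V·I·cosφ = 1.732×230×1.57×0.897 = 561 W
P_out = 373 W
Losses = P_in − P_out = 561 − 373 = 188 W

188 W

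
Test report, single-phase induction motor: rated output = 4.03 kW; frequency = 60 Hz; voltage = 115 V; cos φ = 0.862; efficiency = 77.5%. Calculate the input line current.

P_out = 4.03 kW = 4030 W
P_in = P_out / η = 4030 / 0.775 = 5200 W
I = P_in / (V·cosφ) = 5200 / (115 × 0.862) = 52.5 A

52.5 A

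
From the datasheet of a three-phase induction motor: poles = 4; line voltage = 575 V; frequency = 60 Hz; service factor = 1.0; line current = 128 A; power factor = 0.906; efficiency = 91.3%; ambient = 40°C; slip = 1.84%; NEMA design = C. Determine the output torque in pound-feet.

P_in = √3·V·I·cosφ = 1.732 × 575 × 128 × 0.906 = 115493 W
P_out = η·P_in = 0.913 × 115493 = 105445 W
n_s = 120×60/4 = 1800 rpm; n = 1800×(1−0.0184) = 1767 rpm
ω = 2π×1767/60 = 185 rad/s
τ = P_out/ω = 105445/185 = 570 N·m
In lb·ft: 570/1.356 = 420 lb·ft

420 lb·ft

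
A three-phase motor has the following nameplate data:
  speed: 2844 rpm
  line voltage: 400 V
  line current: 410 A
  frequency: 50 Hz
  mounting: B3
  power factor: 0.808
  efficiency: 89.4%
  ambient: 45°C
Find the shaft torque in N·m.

P_in = √3·V·I·cosφ = 1.732 × 400 × 410 × 0.808 = 229511 W
P_out = η·P_in = 0.894 × 229511 = 205183 W
n = 2844 rpm
ω = 2π×2844/60 = 297.8 rad/s
τ = P_out/ω = 205183/297.8 = 689 N·m

689 N·m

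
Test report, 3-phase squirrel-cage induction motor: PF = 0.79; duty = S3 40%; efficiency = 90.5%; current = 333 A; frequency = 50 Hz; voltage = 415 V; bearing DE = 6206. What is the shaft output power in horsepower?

P_in = √3·V·I·cosφ = 1.732 × 415 × 333 × 0.79 = 189089 W
P_out = η·P_in = 0.905 × 189089 = 171126 W
= 171126/746 = 229 HP

229 HP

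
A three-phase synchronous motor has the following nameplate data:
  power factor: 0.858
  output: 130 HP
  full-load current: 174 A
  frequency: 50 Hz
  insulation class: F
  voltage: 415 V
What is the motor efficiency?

P_out = 130 × 746 = 96980 W
P_in = √3·V_L·I_L·cosφ = 1.732 × 415 × 174 × 0.858 = 107308 W
η = P_out / P_in = 96980 / 107308 = 0.904 = 90.4%

90.4 %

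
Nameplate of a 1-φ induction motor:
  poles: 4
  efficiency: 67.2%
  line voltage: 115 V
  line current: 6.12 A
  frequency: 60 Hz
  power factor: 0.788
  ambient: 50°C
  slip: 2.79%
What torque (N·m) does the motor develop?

P_in = V·I·cosφ = 115 × 6.12 × 0.788 = 555 W
P_out = η·P_in = 0.672 × 555 = 373 W
n_s = 120×60/4 = 1800 rpm; n = 1800×(1−0.0279) = 1750 rpm
ω = 2π×1750/60 = 183.3 rad/s
τ = P_out/ω = 373/183.3 = 2.03 N·m

2.03 N·m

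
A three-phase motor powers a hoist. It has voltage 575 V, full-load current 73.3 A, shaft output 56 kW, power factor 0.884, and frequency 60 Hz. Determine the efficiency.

P_out = 56 kW = 56000 W
P_in = √3·V_L·I_L·cosφ = 1.732 × 575 × 73.3 × 0.884 = 64532 W
η = P_out / P_in = 56000 / 64532 = 0.868 = 86.8%

86.8 %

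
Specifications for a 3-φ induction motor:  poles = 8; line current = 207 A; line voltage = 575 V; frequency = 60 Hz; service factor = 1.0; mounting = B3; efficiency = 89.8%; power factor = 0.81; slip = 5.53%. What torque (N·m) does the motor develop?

P_in = √3·V·I·cosφ = 1.732 × 575 × 207 × 0.81 = 166983 W
P_out = η·P_in = 0.898 × 166983 = 149951 W
n_s = 120×60/8 = 900 rpm; n = 900×(1−0.0553) = 850 rpm
ω = 2π×850/60 = 89.01 rad/s
τ = P_out/ω = 149951/89.01 = 1680 N·m

1680 N·m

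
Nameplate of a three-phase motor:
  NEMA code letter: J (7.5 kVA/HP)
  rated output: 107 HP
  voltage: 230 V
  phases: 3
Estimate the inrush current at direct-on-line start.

S_LR = 7.5 × 107 = 802.5 kVA
I_LR = S_LR/(√3·V_L) = 802500/(1.732×230) = 2010 A

2010 A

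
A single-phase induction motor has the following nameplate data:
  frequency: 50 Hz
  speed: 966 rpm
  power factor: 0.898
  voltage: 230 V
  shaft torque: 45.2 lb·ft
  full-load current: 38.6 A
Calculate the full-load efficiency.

τ = 45.2 lb·ft × 1.356 = 61.29 N·m
ω = 2π × 966/60 = 101.2 rad/s; P_out = τω = 61.29 × 101.2 = 6203 W
P_in = V·I·cosφ = 230 × 38.6 × 0.898 = 7972 W
η = P_out / P_in = 6203 / 7972 = 0.778 = 77.8%

77.8 %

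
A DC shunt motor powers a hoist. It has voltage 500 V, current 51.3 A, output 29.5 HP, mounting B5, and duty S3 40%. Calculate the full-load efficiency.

85.8 %

P_out = 29.5 × 746 = 22007 W
P_in = V·I = 500 × 51.3 = 25650 W
η = P_out / P_in = 22007 / 25650 = 0.858 = 85.8%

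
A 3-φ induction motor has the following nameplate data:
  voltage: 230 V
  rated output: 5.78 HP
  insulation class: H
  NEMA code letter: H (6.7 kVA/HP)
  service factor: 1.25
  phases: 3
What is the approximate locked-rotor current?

S_LR = 6.7 × 5.78 = 38.726 kVA
I_LR = S_LR/(√3·V_L) = 38726/(1.732×230) = 97.2 A

97.2 A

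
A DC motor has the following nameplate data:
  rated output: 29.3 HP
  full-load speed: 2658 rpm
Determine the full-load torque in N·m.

P_out = 29.3 × 746 = 21858 W
ω = 2π × 2658/60 = 278.3 rad/s
τ = P_out/ω = 21858/278.3 = 78.5 N·m

78.5 N·m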